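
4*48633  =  194532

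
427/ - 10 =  - 43  +  3/10 = - 42.70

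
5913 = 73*81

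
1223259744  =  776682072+446577672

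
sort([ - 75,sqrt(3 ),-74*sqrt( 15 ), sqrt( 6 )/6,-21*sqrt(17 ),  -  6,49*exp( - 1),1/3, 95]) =[ -74 * sqrt (15), - 21*sqrt (17 ),-75, - 6, 1/3,sqrt(6)/6, sqrt ( 3),49*exp( - 1),95 ] 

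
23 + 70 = 93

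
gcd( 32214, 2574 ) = 78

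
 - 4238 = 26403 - 30641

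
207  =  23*9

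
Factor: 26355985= 5^1 * 359^1*14683^1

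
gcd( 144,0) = 144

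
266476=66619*4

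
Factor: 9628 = 2^2*29^1*83^1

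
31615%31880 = 31615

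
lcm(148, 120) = 4440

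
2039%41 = 30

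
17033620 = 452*37685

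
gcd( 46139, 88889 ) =1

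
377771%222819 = 154952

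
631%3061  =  631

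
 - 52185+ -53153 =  - 105338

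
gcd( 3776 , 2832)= 944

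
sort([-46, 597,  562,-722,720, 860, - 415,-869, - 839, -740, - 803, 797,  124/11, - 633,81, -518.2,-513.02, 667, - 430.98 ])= [-869,-839,-803, - 740,-722, - 633, - 518.2, - 513.02,-430.98, - 415,- 46,124/11,81,  562 , 597,667, 720 , 797, 860] 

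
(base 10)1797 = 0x705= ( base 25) 2lm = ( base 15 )7ec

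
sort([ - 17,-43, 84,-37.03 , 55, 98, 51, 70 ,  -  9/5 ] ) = [ - 43,-37.03,-17, - 9/5,51, 55, 70,84,98] 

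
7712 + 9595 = 17307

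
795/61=13 +2/61 =13.03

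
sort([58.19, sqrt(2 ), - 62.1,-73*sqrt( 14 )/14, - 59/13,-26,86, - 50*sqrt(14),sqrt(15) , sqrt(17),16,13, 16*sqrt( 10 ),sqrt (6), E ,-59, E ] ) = [ - 50*sqrt(14 ),-62.1, - 59,  -  26, - 73*sqrt( 14 ) /14,  -  59/13, sqrt(2 ),sqrt (6 ),E,  E, sqrt ( 15),sqrt (17),  13,16 , 16*sqrt(10 ),58.19,86] 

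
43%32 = 11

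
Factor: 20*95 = 2^2*5^2*19^1=1900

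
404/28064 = 101/7016 = 0.01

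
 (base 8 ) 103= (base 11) 61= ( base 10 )67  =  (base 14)4b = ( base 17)3G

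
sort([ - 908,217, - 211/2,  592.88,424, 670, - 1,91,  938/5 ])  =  [-908, - 211/2, - 1,91,938/5,  217,424 , 592.88, 670]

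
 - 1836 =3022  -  4858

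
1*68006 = 68006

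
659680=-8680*( - 76 ) 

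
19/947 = 19/947=0.02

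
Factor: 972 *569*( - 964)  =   - 533157552 = - 2^4*3^5 * 241^1*569^1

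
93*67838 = 6308934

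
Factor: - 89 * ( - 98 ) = 2^1 * 7^2*89^1 = 8722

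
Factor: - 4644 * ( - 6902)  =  2^3*3^3*7^1*17^1 * 29^1*43^1   =  32052888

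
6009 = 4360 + 1649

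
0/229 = 0 = 0.00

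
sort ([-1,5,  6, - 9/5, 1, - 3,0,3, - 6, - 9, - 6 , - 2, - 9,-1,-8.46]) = [ - 9, - 9, - 8.46, - 6, - 6, - 3, - 2, - 9/5, - 1, - 1,  0, 1,  3, 5,  6] 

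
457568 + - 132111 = 325457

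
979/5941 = 979/5941 = 0.16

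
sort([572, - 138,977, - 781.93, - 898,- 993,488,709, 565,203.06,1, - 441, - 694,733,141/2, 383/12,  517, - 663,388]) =[ - 993, - 898, - 781.93, - 694, - 663, - 441 ,-138,1,383/12,141/2,  203.06,388,488 , 517, 565,572,709,  733,  977] 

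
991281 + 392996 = 1384277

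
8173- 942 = 7231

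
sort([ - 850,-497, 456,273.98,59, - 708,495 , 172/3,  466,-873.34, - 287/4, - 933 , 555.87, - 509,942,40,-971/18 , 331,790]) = [ - 933, - 873.34, - 850,  -  708, - 509, - 497, - 287/4, - 971/18,40,172/3,59,  273.98,331, 456, 466,495,555.87,790,942 ]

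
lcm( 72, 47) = 3384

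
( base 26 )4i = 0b1111010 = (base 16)7a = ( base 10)122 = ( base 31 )3T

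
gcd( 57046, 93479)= 1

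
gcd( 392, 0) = 392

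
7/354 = 7/354 = 0.02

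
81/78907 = 81/78907 =0.00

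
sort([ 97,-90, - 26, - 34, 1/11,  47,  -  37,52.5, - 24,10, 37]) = [ - 90, - 37 , - 34, - 26,  -  24, 1/11, 10,37, 47, 52.5, 97 ] 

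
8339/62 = 134+1/2 = 134.50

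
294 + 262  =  556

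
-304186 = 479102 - 783288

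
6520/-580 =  - 12 + 22/29 = - 11.24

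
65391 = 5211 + 60180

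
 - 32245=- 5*6449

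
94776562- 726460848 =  - 631684286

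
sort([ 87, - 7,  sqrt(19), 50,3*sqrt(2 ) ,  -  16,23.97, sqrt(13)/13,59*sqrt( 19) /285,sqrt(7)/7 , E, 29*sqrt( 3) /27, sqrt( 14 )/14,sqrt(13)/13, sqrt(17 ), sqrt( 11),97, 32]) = [ - 16, - 7,sqrt(14) /14, sqrt(13 ) /13,  sqrt(13 )/13, sqrt(7) /7, 59*sqrt(19 ) /285,29*sqrt( 3 )/27,E, sqrt (11), sqrt( 17), 3* sqrt(2 ),sqrt( 19), 23.97, 32, 50,87, 97 ]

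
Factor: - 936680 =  - 2^3*5^1*23417^1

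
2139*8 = 17112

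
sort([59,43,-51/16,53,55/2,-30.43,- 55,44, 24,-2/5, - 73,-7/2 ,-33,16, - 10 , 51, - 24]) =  [ - 73, - 55, - 33,-30.43 , - 24, - 10, - 7/2, - 51/16,-2/5,16,24, 55/2, 43,44,51, 53, 59]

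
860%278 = 26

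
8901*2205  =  19626705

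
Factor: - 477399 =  - 3^1*13^1*12241^1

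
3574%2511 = 1063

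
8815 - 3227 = 5588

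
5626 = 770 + 4856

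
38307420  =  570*67206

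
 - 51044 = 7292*(  -  7 ) 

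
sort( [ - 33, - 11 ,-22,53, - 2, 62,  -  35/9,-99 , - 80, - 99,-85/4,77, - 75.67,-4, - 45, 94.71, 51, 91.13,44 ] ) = [-99,-99, - 80 ,  -  75.67, - 45, - 33,-22,  -  85/4,-11,-4 , -35/9, - 2 , 44, 51 , 53,  62,77, 91.13 , 94.71]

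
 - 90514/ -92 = 45257/46= 983.85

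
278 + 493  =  771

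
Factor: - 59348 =  -  2^2 * 37^1*401^1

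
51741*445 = 23024745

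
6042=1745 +4297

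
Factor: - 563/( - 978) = 2^( - 1)*3^( - 1)*163^( - 1)*563^1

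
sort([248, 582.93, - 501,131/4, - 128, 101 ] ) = [ - 501,-128, 131/4, 101, 248,582.93]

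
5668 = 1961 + 3707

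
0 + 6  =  6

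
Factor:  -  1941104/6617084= - 485276/1654271= - 2^2 * 11^1*41^1 * 269^1*1654271^ ( - 1) 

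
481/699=481/699=0.69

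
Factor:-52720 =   -  2^4*5^1*659^1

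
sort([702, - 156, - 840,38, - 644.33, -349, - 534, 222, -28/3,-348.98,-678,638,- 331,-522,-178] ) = [-840,-678, - 644.33, - 534,- 522, - 349, - 348.98,-331,- 178 , - 156, - 28/3 , 38,222,  638,702]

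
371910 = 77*4830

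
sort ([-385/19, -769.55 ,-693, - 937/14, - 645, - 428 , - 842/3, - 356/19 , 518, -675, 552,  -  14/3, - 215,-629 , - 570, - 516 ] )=[ - 769.55, - 693 , -675,-645, - 629,  -  570,  -  516, - 428, - 842/3, - 215, - 937/14, - 385/19, -356/19, - 14/3,518,  552 ] 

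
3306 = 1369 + 1937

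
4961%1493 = 482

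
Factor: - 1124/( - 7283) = 2^2 * 281^1*7283^( - 1)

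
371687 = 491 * 757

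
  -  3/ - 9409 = 3/9409 = 0.00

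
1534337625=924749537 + 609588088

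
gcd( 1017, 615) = 3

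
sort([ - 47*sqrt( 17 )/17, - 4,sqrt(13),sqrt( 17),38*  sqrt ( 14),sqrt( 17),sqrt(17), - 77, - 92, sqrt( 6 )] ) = [ - 92, -77  , - 47*sqrt( 17) /17, - 4,sqrt (6 ),sqrt(13),sqrt( 17), sqrt( 17 ),sqrt( 17 ),38 * sqrt(14)]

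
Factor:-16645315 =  - 5^1 *103^1*32321^1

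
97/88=1 + 9/88 = 1.10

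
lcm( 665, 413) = 39235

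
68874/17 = 68874/17 = 4051.41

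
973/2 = 486 + 1/2 = 486.50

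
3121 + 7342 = 10463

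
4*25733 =102932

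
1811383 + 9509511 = 11320894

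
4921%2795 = 2126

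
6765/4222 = 6765/4222=1.60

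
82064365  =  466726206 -384661841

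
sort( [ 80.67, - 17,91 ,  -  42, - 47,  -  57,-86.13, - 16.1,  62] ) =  [-86.13, - 57 ,-47, - 42, - 17 ,-16.1 , 62, 80.67 , 91 ]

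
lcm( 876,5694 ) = 11388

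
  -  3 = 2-5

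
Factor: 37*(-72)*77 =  - 2^3*3^2*7^1 * 11^1 * 37^1 = -  205128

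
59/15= 59/15 = 3.93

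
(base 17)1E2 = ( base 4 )20101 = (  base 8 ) 1021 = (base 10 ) 529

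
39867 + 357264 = 397131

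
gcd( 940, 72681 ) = 1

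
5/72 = 5/72 = 0.07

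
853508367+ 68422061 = 921930428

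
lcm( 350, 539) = 26950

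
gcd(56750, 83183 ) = 1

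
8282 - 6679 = 1603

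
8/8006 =4/4003 = 0.00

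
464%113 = 12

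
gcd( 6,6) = 6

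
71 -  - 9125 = 9196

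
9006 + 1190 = 10196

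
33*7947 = 262251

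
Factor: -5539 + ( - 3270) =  - 23^1*383^1 = - 8809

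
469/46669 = 67/6667 = 0.01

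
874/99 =874/99 = 8.83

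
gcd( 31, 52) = 1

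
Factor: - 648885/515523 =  - 5^1*181^1*719^ ( - 1) =- 905/719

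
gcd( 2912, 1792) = 224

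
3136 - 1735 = 1401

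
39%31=8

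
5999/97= 5999/97 = 61.85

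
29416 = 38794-9378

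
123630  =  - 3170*( - 39)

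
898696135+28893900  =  927590035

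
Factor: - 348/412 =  - 3^1*29^1*103^(- 1)=-87/103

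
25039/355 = 70 + 189/355 = 70.53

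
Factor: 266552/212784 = 233/186= 2^( - 1)*3^( - 1 )  *31^( - 1)*233^1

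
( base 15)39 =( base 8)66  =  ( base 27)20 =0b110110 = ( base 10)54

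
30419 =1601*19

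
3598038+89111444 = 92709482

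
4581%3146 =1435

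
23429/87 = 269+26/87  =  269.30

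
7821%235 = 66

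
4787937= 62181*77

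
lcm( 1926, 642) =1926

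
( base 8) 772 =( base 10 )506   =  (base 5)4011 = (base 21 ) 132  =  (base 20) 156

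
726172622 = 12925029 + 713247593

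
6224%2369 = 1486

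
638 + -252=386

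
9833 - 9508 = 325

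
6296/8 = 787  =  787.00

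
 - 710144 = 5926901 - 6637045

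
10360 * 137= 1419320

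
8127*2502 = 20333754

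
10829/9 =1203 + 2/9 = 1203.22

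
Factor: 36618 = 2^1*3^1*17^1*359^1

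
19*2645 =50255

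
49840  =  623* 80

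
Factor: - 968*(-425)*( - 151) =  - 62121400= - 2^3 * 5^2*11^2*17^1*151^1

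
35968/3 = 11989 + 1/3 = 11989.33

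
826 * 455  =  375830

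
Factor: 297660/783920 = 2^(-2)*3^1*11^2*239^( - 1) = 363/956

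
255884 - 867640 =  - 611756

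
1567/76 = 20 + 47/76 = 20.62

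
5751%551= 241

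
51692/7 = 7384  +  4/7 = 7384.57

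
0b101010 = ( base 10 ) 42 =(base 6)110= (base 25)1H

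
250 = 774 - 524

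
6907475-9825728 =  - 2918253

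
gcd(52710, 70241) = 1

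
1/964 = 1/964 = 0.00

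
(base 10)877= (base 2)1101101101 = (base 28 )139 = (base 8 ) 1555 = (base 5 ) 12002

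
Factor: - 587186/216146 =-7^( - 1)*61^1 * 4813^1*15439^ (  -  1 )=- 293593/108073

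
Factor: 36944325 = 3^2 * 5^2  *11^2*23^1 * 59^1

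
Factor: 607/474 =2^(  -  1 ) * 3^ ( - 1)*79^( - 1)*607^1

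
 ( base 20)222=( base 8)1512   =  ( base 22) 1g6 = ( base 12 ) 5a2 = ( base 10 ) 842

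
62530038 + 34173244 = 96703282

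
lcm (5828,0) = 0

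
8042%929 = 610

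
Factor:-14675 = -5^2*587^1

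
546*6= 3276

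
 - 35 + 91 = 56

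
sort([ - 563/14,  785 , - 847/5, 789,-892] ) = [ - 892,-847/5, -563/14, 785,789 ]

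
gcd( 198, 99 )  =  99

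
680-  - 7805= 8485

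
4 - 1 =3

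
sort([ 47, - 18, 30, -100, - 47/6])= [ - 100, -18, - 47/6, 30, 47 ]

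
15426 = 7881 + 7545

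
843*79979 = 67422297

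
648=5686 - 5038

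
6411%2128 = 27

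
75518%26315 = 22888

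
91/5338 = 91/5338 = 0.02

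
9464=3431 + 6033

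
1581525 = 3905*405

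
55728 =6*9288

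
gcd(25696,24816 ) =176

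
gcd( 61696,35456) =128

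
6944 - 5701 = 1243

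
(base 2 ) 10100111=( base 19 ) 8F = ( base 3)20012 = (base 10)167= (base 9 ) 205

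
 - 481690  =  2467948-2949638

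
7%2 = 1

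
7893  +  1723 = 9616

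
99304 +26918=126222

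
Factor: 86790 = 2^1 * 3^1 * 5^1*11^1*263^1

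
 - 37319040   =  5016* (- 7440)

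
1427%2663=1427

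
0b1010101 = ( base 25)3A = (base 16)55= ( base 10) 85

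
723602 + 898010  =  1621612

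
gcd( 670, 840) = 10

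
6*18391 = 110346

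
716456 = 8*89557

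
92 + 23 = 115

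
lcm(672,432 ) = 6048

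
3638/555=6 + 308/555 = 6.55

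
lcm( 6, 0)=0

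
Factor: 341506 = 2^1*11^1*19^2*43^1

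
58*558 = 32364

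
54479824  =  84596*644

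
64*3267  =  209088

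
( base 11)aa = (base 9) 143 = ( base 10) 120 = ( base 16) 78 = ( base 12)a0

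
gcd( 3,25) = 1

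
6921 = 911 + 6010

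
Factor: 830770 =2^1*5^1*83077^1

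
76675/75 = 1022+1/3= 1022.33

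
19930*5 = 99650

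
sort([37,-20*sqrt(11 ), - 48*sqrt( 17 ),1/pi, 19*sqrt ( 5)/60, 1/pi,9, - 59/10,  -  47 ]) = [ - 48 * sqrt( 17 ), - 20*sqrt(11 ),-47,-59/10 , 1/pi,1/pi,19*sqrt(5) /60, 9,37] 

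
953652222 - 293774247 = 659877975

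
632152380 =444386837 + 187765543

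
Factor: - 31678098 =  - 2^1*3^1 * 5279683^1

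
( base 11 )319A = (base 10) 4223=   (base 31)4C7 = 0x107f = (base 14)1779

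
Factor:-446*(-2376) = 2^4 * 3^3*11^1 * 223^1 = 1059696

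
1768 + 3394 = 5162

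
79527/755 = 105 + 252/755=105.33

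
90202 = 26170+64032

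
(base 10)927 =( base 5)12202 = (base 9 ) 1240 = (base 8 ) 1637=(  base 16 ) 39F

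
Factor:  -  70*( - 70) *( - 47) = -2^2*5^2*7^2* 47^1 =- 230300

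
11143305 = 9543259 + 1600046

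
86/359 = 86/359 = 0.24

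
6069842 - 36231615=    - 30161773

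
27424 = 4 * 6856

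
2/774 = 1/387 = 0.00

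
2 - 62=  - 60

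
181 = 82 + 99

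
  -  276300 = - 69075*4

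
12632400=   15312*825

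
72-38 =34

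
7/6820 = 7/6820 = 0.00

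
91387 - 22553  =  68834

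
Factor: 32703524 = 2^2*7^1*263^1*4441^1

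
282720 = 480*589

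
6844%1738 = 1630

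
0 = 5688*0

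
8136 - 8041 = 95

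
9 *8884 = 79956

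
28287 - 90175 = - 61888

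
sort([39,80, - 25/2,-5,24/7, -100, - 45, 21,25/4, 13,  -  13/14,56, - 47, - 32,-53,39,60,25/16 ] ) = [ - 100, - 53, - 47, - 45,-32, - 25/2, - 5,  -  13/14,25/16, 24/7,25/4, 13,21,  39, 39,56, 60,80 ] 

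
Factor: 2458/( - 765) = -2^1*3^( - 2) *5^( - 1) * 17^ ( - 1 ) * 1229^1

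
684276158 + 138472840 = 822748998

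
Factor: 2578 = 2^1*1289^1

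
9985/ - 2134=-5 + 685/2134   =  - 4.68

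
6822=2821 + 4001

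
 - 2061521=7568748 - 9630269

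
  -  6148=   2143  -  8291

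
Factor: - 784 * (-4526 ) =3548384= 2^5*7^2*31^1*73^1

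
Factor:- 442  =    -  2^1*13^1 * 17^1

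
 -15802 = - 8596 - 7206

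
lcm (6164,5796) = 388332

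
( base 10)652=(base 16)28c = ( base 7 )1621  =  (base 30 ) LM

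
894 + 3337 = 4231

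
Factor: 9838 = 2^1*4919^1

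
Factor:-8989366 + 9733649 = 744283 = 744283^1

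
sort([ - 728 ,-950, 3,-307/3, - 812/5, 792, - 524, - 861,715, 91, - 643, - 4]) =[ - 950, - 861,-728, - 643, - 524, - 812/5, - 307/3,- 4, 3, 91, 715,  792 ] 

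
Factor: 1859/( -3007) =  - 11^1*13^2*31^( - 1 ) * 97^( - 1)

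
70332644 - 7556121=62776523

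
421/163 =2 + 95/163 = 2.58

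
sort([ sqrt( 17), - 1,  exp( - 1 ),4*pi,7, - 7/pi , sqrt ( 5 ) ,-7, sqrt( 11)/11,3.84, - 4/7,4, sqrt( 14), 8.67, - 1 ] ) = [  -  7, - 7/pi ,-1, - 1, - 4/7, sqrt( 11)/11,  exp( - 1 ),sqrt( 5 ), sqrt(14), 3.84,4, sqrt ( 17 ) , 7, 8.67,  4 *pi ] 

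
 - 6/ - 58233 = 2/19411 = 0.00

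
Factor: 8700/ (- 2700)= - 3^( - 2 )*29^1= - 29/9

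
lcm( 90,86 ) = 3870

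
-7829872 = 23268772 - 31098644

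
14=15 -1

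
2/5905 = 2/5905 = 0.00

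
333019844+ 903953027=1236972871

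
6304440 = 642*9820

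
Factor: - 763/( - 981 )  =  3^( - 2 )*7^1 =7/9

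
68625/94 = 68625/94 = 730.05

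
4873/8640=4873/8640 = 0.56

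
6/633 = 2/211 = 0.01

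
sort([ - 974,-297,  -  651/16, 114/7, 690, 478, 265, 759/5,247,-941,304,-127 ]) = [ - 974,-941, -297, - 127, - 651/16,114/7,759/5,247, 265, 304 , 478,  690]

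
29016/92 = 315  +  9/23 = 315.39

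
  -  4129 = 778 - 4907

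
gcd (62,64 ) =2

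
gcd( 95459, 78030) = 1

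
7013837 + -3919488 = 3094349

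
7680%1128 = 912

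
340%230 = 110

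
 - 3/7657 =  - 3/7657 = -0.00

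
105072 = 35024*3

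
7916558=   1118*7081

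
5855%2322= 1211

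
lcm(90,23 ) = 2070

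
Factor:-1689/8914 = -2^( - 1)* 3^1 * 563^1 * 4457^( - 1)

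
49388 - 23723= 25665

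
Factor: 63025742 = 2^1*13^1 * 491^1*4937^1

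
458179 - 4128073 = -3669894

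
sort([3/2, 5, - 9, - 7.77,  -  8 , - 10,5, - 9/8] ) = [ - 10 , - 9, - 8, - 7.77, - 9/8,  3/2, 5,  5 ]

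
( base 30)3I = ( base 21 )53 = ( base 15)73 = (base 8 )154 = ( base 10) 108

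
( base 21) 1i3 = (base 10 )822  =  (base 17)2E6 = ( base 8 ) 1466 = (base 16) 336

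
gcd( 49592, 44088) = 8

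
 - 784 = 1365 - 2149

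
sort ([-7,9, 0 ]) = [ - 7,0, 9 ] 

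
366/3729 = 122/1243 = 0.10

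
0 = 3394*0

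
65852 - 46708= 19144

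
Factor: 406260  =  2^2 * 3^2* 5^1*37^1 *61^1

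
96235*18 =1732230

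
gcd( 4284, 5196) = 12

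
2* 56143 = 112286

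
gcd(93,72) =3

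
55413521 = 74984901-19571380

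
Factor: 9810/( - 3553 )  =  - 2^1*3^2*5^1 *11^(-1)*17^( - 1)*19^( - 1) *109^1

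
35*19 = 665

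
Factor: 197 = 197^1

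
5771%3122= 2649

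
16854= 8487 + 8367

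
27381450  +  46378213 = 73759663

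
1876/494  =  3 + 197/247 = 3.80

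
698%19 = 14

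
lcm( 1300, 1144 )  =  28600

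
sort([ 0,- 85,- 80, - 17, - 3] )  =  [ - 85, - 80, - 17, - 3,  0 ]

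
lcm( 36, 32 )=288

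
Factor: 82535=5^1*17^1*971^1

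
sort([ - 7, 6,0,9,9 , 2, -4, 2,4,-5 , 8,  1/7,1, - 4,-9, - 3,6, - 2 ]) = [ - 9, - 7, - 5, - 4, - 4, - 3, - 2, 0,1/7,1, 2, 2,4 , 6, 6,8, 9, 9 ]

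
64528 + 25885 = 90413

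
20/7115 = 4/1423 = 0.00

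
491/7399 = 491/7399 = 0.07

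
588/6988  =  147/1747 =0.08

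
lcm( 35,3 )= 105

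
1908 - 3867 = -1959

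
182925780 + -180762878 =2162902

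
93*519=48267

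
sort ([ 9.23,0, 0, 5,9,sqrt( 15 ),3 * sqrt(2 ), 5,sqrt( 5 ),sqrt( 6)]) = [ 0,0,sqrt( 5 ), sqrt(6),sqrt( 15),3*sqrt ( 2), 5,5, 9,9.23]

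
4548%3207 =1341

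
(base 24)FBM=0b10001011011110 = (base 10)8926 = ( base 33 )86G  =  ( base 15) 29a1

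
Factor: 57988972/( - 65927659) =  - 2^2 * 7^( - 1 )*17^1*31^1*27509^1*9418237^( - 1)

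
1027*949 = 974623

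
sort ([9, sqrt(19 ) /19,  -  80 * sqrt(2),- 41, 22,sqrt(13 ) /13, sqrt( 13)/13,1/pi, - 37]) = [ - 80*sqrt(2 ),-41, - 37, sqrt( 19 )/19,sqrt(13 )/13, sqrt(13)/13,1/pi,9, 22 ] 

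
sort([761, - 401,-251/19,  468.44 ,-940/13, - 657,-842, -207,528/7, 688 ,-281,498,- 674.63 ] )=[-842, - 674.63, -657,  -  401, - 281, - 207, - 940/13,-251/19, 528/7 , 468.44, 498,688,761 ]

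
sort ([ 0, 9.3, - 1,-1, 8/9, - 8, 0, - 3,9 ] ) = [ - 8, - 3, - 1, - 1,0, 0,8/9, 9 , 9.3] 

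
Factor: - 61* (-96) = 5856 = 2^5*3^1 * 61^1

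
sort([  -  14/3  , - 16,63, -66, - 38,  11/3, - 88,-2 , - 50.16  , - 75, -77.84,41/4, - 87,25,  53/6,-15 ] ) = [ - 88, - 87, - 77.84, - 75, -66, - 50.16,- 38, - 16, - 15 , - 14/3,-2, 11/3,53/6,41/4, 25,63] 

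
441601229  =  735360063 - 293758834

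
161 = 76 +85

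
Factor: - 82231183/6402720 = - 2^( - 5)*3^( - 1)*5^ ( - 1 )*19^1  *  103^1*13339^(  -  1) * 42019^1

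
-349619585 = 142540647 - 492160232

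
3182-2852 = 330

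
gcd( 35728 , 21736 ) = 88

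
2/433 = 2/433 = 0.00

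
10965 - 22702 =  - 11737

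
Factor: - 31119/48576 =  - 2^ ( - 6 ) *41^1 =- 41/64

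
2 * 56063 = 112126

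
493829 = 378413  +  115416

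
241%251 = 241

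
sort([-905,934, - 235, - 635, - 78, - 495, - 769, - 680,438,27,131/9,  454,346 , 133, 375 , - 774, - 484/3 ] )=[  -  905,  -  774, - 769,-680,  -  635, - 495,-235, - 484/3,-78,131/9,  27, 133,346,375,438, 454,934] 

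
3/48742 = 3/48742 = 0.00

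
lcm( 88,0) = 0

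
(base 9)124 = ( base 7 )205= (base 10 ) 103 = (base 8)147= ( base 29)3g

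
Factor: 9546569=19^1*502451^1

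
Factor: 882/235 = 2^1*3^2*5^ ( - 1)*7^2 * 47^( - 1)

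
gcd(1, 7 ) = 1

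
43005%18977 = 5051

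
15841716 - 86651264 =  - 70809548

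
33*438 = 14454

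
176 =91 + 85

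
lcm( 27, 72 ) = 216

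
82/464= 41/232 = 0.18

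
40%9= 4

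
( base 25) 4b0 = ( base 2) 101011010111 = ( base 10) 2775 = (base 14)1023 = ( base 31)2rg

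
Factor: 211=211^1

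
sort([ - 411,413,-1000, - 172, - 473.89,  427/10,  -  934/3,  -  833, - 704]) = [  -  1000, - 833,-704,  -  473.89,-411, -934/3, -172,427/10,413]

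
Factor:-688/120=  - 2^1*3^ ( - 1)*5^( - 1 )*43^1 = - 86/15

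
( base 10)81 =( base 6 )213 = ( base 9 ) 100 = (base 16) 51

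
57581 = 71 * 811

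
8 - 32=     -  24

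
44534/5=44534/5 = 8906.80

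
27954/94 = 13977/47 = 297.38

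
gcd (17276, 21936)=4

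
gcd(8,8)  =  8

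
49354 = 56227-6873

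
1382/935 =1+447/935= 1.48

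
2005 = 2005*1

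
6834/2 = 3417 = 3417.00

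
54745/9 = 6082 + 7/9 = 6082.78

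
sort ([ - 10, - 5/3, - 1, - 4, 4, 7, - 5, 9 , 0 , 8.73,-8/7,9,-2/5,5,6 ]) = [ - 10, - 5, - 4,-5/3, - 8/7, - 1, - 2/5,0, 4,5,6, 7,8.73,9,  9 ]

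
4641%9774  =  4641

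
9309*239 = 2224851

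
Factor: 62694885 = 3^1*5^1*11^1*61^1*6229^1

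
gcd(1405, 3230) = 5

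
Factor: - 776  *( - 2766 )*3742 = 8031888672 = 2^5*3^1*97^1*461^1*1871^1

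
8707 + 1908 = 10615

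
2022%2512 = 2022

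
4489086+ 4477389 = 8966475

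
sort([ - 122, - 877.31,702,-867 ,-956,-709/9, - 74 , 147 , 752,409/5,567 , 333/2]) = [ - 956, - 877.31,  -  867, - 122, - 709/9, - 74, 409/5,147,  333/2, 567,  702,752]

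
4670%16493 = 4670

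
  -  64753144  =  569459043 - 634212187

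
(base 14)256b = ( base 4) 1212203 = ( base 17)15c1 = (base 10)6563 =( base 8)14643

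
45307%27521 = 17786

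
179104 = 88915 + 90189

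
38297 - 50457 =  - 12160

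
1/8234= 1/8234 = 0.00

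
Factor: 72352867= 17^1*4256051^1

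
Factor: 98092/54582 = 2^1*3^( - 1)*11^( - 1)*137^1*179^1 * 827^( - 1 ) = 49046/27291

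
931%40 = 11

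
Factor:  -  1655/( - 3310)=2^(- 1)  =  1/2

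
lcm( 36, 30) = 180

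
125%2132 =125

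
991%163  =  13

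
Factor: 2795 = 5^1 * 13^1*43^1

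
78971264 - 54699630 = 24271634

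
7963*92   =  732596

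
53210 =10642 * 5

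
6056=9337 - 3281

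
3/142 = 3/142 = 0.02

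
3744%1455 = 834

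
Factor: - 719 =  - 719^1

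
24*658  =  15792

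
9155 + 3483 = 12638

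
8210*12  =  98520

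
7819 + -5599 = 2220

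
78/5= 15 + 3/5 = 15.60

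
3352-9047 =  - 5695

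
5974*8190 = 48927060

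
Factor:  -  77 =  - 7^1*11^1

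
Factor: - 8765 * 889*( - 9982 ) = 77780592470 = 2^1*5^1*7^2*23^1*31^1*127^1*1753^1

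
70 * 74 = 5180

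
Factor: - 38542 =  - 2^1*7^1*2753^1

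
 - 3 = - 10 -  - 7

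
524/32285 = 524/32285 = 0.02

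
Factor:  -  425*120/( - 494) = 25500/247 = 2^2*3^1*5^3*13^( - 1 ) * 17^1 * 19^(  -  1 ) 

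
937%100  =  37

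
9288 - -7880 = 17168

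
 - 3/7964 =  - 3/7964=- 0.00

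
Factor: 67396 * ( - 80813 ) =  - 5446472948 = - 2^2*7^1*29^1*83^1*211^1*383^1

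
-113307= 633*( - 179 ) 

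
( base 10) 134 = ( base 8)206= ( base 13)a4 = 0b10000110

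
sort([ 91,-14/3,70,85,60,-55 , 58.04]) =[ - 55, - 14/3,58.04, 60,70,85, 91 ]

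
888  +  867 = 1755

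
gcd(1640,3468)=4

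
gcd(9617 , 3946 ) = 1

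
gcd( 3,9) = 3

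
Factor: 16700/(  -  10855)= - 2^2*5^1 * 13^( - 1)=- 20/13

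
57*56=3192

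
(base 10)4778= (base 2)1001010101010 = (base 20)BII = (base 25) 7g3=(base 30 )598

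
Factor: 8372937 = 3^1*2790979^1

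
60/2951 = 60/2951 = 0.02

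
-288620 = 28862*(  -  10)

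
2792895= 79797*35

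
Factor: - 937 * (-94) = 88078 = 2^1*47^1*937^1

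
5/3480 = 1/696  =  0.00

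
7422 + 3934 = 11356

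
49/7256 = 49/7256  =  0.01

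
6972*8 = 55776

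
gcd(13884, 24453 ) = 39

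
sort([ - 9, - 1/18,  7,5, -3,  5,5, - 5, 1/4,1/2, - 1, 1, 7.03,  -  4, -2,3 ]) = [ - 9, - 5, - 4,-3, - 2, - 1, - 1/18,1/4,1/2,1, 3 , 5, 5, 5, 7,7.03 ] 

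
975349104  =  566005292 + 409343812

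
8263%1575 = 388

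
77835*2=155670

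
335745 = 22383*15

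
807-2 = 805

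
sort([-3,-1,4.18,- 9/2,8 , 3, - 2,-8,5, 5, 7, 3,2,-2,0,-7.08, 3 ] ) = [-8, - 7.08, - 9/2 ,-3, - 2,-2,-1,  0, 2,3,  3,3, 4.18, 5, 5, 7, 8 ] 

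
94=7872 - 7778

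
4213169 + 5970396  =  10183565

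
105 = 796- 691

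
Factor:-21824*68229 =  - 2^6*3^3*7^1 * 11^1*19^2*31^1 =- 1489029696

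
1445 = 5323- 3878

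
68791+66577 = 135368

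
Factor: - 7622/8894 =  - 37^1*103^1*4447^(- 1 ) = - 3811/4447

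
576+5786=6362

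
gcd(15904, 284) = 284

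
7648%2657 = 2334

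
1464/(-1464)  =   - 1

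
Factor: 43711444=2^2*7^1*1561123^1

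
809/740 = 1 + 69/740 = 1.09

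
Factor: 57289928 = 2^3*157^1*45613^1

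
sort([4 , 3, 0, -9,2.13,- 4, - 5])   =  [ - 9,-5, - 4,0,2.13,3,  4]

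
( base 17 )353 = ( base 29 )13R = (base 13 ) 586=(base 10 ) 955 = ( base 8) 1673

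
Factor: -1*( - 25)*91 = 5^2*7^1*13^1 = 2275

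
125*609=76125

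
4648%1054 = 432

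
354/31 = 11 + 13/31 = 11.42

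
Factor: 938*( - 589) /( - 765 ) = 2^1*3^( - 2 )*5^( - 1)*7^1*17^(- 1 )*19^1*31^1*67^1 = 552482/765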